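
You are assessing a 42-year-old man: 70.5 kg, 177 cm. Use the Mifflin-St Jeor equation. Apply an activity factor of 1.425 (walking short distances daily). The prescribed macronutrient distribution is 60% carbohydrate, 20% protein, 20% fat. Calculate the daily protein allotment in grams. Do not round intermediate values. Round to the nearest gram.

Mifflin-St Jeor (male): BMR = 10(70.5) + 6.25(177) − 5(42) + 5 = 705 + 1106.25 − 210 + 5 = 1606.25 kcal/day.
TEE = 1606.25 × 1.425 = 2288.9063 kcal/day.
Protein energy = 20% × 2288.9063 = 457.7813 kcal.
Protein = 457.7813 ÷ 4 kcal/g = 114.4453 g.

114 g/day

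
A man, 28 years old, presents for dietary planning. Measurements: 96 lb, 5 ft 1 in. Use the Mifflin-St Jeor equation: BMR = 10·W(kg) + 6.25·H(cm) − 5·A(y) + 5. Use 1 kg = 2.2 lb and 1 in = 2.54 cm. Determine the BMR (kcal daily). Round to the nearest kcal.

1270 kcal daily

Convert to metric: weight = 96 ÷ 2.2 = 43.6364 kg; height = (5×12 + 1) × 2.54 = 61 × 2.54 = 154.94 cm.
Mifflin-St Jeor (male): BMR = 10(43.6364) + 6.25(154.94) − 5(28) + 5 = 436.3636 + 968.375 − 140 + 5 = 1269.7386 kcal/day.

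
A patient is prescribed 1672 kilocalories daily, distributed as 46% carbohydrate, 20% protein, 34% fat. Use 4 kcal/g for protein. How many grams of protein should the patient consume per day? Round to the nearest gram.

Protein energy = 20% × 1672 = 334.4 kcal.
At 4 kcal/g: 334.4 ÷ 4 = 83.6 g.

84 g/day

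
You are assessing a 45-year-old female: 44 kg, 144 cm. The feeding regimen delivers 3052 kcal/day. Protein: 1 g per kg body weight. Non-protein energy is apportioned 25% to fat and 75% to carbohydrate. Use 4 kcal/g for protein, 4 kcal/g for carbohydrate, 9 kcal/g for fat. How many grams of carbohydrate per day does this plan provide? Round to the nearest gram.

Protein = 1 × 44 = 44 g → 44 × 4 = 176 kcal.
Non-protein calories = 3052 − 176 = 2876 kcal.
Fat: 25% × 2876 = 719 kcal; carbohydrate: 2157 kcal.
Carbohydrate: 2157 kcal ÷ 4 kcal/g = 539.25 g.

539 g/day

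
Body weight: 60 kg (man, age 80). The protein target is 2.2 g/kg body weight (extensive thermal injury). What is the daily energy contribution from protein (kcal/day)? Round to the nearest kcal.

528 kcal/day

Protein = 2.2 g/kg × 60 kg = 132 g/day.
Protein energy = 132 g × 4 kcal/g = 528 kcal/day.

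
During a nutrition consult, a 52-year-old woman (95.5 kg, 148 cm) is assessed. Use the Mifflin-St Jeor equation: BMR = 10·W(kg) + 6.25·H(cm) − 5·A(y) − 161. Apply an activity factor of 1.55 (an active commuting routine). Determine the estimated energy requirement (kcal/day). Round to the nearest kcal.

Mifflin-St Jeor (female): BMR = 10(95.5) + 6.25(148) − 5(52) − 161 = 955 + 925 − 260 − 161 = 1459 kcal/day.
TEE = BMR × activity factor = 1459 × 1.55 = 2261.45 kcal/day.

2261 kcal/day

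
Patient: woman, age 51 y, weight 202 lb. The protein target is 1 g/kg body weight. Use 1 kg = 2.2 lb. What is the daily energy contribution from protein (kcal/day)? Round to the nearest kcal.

367 kcal/day

Weight in kg = 202 ÷ 2.2 = 91.8182 kg.
Protein = 1 g/kg × 91.8182 kg = 91.8182 g/day.
Protein energy = 91.8182 g × 4 kcal/g = 367.2727 kcal/day.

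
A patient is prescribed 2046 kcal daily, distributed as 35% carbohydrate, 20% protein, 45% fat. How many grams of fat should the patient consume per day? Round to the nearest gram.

102 g/day

Fat energy = 45% × 2046 = 920.7 kcal.
At 9 kcal/g: 920.7 ÷ 9 = 102.3 g.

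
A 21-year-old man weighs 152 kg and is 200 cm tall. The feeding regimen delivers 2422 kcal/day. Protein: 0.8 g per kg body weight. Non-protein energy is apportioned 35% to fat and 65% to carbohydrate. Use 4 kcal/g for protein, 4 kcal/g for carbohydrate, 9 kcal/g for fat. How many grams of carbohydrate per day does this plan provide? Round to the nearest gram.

315 g/day

Protein = 0.8 × 152 = 121.6 g → 121.6 × 4 = 486.4 kcal.
Non-protein calories = 2422 − 486.4 = 1935.6 kcal.
Fat: 35% × 1935.6 = 677.46 kcal; carbohydrate: 1258.14 kcal.
Carbohydrate: 1258.14 kcal ÷ 4 kcal/g = 314.535 g.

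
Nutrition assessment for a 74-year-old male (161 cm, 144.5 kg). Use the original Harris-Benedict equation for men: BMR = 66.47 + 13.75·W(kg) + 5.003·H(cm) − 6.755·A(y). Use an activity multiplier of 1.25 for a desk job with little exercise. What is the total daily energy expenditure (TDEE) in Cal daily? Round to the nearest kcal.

2949 Cal daily

Harris-Benedict: BMR = 66.47 + 13.75(144.5) + 5.003(161) − 6.755(74) = 2358.958 kcal/day.
TEE = BMR × activity factor = 2358.958 × 1.25 = 2948.6975 kcal/day.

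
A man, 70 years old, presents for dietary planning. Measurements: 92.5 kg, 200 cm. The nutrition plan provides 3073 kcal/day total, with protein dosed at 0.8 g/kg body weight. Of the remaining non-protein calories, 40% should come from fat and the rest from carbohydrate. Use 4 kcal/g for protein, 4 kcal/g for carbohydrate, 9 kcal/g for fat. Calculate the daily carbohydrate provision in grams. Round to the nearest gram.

Protein = 0.8 × 92.5 = 74 g → 74 × 4 = 296 kcal.
Non-protein calories = 3073 − 296 = 2777 kcal.
Fat: 40% × 2777 = 1110.8 kcal; carbohydrate: 1666.2 kcal.
Carbohydrate: 1666.2 kcal ÷ 4 kcal/g = 416.55 g.

417 g/day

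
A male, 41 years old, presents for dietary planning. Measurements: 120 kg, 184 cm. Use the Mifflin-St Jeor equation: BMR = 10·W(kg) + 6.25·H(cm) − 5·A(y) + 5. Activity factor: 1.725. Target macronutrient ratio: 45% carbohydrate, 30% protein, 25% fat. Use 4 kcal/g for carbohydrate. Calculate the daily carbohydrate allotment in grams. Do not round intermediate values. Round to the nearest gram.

Mifflin-St Jeor (male): BMR = 10(120) + 6.25(184) − 5(41) + 5 = 1200 + 1150 − 205 + 5 = 2150 kcal/day.
TEE = 2150 × 1.725 = 3708.75 kcal/day.
Carbohydrate energy = 45% × 3708.75 = 1668.9375 kcal.
Carbohydrate = 1668.9375 ÷ 4 kcal/g = 417.2344 g.

417 g/day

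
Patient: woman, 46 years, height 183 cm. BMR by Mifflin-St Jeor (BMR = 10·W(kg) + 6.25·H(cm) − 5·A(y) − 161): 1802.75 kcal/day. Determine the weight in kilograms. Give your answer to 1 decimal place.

105.0 kg

1802.75 = 10·W + 6.25(183) − 5(46) − 161
10·W = 1802.75 − 752.75 = 1050, so W = 105 kg.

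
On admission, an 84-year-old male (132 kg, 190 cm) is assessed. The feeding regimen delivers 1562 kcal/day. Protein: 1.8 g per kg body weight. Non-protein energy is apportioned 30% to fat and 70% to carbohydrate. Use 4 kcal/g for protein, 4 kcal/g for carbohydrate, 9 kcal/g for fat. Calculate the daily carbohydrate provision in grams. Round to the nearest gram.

Protein = 1.8 × 132 = 237.6 g → 237.6 × 4 = 950.4 kcal.
Non-protein calories = 1562 − 950.4 = 611.6 kcal.
Fat: 30% × 611.6 = 183.48 kcal; carbohydrate: 428.12 kcal.
Carbohydrate: 428.12 kcal ÷ 4 kcal/g = 107.03 g.

107 g/day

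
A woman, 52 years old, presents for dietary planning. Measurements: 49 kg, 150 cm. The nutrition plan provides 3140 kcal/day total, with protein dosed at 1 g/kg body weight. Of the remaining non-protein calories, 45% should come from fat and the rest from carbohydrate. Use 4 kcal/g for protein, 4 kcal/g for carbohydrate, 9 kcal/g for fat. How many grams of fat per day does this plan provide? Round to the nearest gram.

Protein = 1 × 49 = 49 g → 49 × 4 = 196 kcal.
Non-protein calories = 3140 − 196 = 2944 kcal.
Fat: 45% × 2944 = 1324.8 kcal; carbohydrate: 1619.2 kcal.
Fat: 1324.8 kcal ÷ 9 kcal/g = 147.2 g.

147 g/day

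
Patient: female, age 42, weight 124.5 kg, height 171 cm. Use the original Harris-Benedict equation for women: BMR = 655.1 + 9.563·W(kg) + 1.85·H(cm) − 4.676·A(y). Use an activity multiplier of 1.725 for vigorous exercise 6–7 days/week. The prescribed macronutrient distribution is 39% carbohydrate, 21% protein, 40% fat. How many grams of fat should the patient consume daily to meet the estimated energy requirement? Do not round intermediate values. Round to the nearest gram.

Harris-Benedict: BMR = 655.1 + 9.563(124.5) + 1.85(171) − 4.676(42) = 1965.6515 kcal/day.
TEE = 1965.6515 × 1.725 = 3390.7488 kcal/day.
Fat energy = 40% × 3390.7488 = 1356.2995 kcal.
Fat = 1356.2995 ÷ 9 kcal/g = 150.6999 g.

151 g/day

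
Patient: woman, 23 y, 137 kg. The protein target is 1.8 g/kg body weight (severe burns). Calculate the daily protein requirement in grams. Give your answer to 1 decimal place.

246.6 g/day

Protein = 1.8 g/kg × 137 kg = 246.6 g/day.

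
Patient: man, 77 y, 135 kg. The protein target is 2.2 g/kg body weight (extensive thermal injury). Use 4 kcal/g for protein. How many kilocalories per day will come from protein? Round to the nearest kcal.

1188 kcal/day

Protein = 2.2 g/kg × 135 kg = 297 g/day.
Protein energy = 297 g × 4 kcal/g = 1188 kcal/day.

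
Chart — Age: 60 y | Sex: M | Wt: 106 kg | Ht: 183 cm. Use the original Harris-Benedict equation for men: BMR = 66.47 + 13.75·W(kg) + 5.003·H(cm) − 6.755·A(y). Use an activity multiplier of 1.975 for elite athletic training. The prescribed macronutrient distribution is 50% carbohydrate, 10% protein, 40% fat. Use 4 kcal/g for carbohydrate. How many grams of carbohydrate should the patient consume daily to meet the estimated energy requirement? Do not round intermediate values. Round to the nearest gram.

502 g/day

Harris-Benedict: BMR = 66.47 + 13.75(106) + 5.003(183) − 6.755(60) = 2034.219 kcal/day.
TEE = 2034.219 × 1.975 = 4017.5825 kcal/day.
Carbohydrate energy = 50% × 4017.5825 = 2008.7913 kcal.
Carbohydrate = 2008.7913 ÷ 4 kcal/g = 502.1978 g.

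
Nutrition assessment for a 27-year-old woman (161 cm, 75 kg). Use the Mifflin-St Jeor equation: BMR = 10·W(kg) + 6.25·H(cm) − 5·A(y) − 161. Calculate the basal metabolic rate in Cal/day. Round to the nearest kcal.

Mifflin-St Jeor (female): BMR = 10(75) + 6.25(161) − 5(27) − 161 = 750 + 1006.25 − 135 − 161 = 1460.25 kcal/day.

1460 Cal/day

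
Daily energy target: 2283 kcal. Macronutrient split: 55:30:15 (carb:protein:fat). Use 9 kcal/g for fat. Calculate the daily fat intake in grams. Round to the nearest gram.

Fat energy = 15% × 2283 = 342.45 kcal.
At 9 kcal/g: 342.45 ÷ 9 = 38.05 g.

38 g/day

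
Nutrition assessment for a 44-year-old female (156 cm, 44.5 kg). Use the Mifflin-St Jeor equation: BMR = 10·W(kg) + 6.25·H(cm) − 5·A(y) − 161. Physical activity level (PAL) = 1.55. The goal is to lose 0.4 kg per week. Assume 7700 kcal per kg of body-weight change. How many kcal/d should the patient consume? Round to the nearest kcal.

1170 kcal/d

Mifflin-St Jeor (female): BMR = 10(44.5) + 6.25(156) − 5(44) − 161 = 445 + 975 − 220 − 161 = 1039 kcal/day.
TEE = 1039 × 1.55 = 1610.45 kcal/day.
Required daily deficit = 0.4 × 7700 ÷ 7 = 440 kcal/day.
Target intake = 1610.45 − 440 = 1170.45 kcal/day.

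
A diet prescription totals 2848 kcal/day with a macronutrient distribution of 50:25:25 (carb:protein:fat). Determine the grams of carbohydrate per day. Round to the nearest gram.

Carbohydrate energy = 50% × 2848 = 1424 kcal.
At 4 kcal/g: 1424 ÷ 4 = 356 g.

356 g/day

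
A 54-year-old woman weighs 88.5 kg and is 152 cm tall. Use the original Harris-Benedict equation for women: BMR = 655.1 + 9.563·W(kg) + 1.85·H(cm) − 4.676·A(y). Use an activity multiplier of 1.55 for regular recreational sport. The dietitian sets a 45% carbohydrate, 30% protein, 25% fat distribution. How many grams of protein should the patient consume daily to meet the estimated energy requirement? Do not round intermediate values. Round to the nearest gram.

178 g/day

Harris-Benedict: BMR = 655.1 + 9.563(88.5) + 1.85(152) − 4.676(54) = 1530.1215 kcal/day.
TEE = 1530.1215 × 1.55 = 2371.6883 kcal/day.
Protein energy = 30% × 2371.6883 = 711.5065 kcal.
Protein = 711.5065 ÷ 4 kcal/g = 177.8766 g.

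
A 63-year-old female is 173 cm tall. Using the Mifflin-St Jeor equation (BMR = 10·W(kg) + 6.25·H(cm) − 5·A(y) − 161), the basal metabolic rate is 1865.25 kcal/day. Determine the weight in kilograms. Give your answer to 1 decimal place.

126.0 kg

1865.25 = 10·W + 6.25(173) − 5(63) − 161
10·W = 1865.25 − 605.25 = 1260, so W = 126 kg.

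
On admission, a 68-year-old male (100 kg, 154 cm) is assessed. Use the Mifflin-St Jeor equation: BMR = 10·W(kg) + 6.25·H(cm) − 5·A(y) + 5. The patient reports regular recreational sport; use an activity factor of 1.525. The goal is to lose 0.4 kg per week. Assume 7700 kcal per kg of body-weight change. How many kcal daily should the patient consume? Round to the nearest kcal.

Mifflin-St Jeor (male): BMR = 10(100) + 6.25(154) − 5(68) + 5 = 1000 + 962.5 − 340 + 5 = 1627.5 kcal/day.
TEE = 1627.5 × 1.525 = 2481.9375 kcal/day.
Required daily deficit = 0.4 × 7700 ÷ 7 = 440 kcal/day.
Target intake = 2481.9375 − 440 = 2041.9375 kcal/day.

2042 kcal daily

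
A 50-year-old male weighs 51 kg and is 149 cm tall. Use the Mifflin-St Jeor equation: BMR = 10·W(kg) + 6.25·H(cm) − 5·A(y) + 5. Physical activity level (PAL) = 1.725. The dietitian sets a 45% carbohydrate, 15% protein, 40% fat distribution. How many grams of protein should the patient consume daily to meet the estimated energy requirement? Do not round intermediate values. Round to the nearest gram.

Mifflin-St Jeor (male): BMR = 10(51) + 6.25(149) − 5(50) + 5 = 510 + 931.25 − 250 + 5 = 1196.25 kcal/day.
TEE = 1196.25 × 1.725 = 2063.5313 kcal/day.
Protein energy = 15% × 2063.5313 = 309.5297 kcal.
Protein = 309.5297 ÷ 4 kcal/g = 77.3824 g.

77 g/day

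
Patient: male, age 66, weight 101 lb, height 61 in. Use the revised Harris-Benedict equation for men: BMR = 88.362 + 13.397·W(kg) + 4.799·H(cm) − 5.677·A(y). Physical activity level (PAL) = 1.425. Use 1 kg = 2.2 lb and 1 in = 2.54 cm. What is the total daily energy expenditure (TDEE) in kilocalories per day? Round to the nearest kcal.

1528 kilocalories per day

Convert to metric: weight = 101 ÷ 2.2 = 45.9091 kg; height = 61 × 2.54 = 154.94 cm.
Harris-Benedict: BMR = 88.362 + 13.397(45.9091) + 4.799(154.94) − 5.677(66) = 1072.2812 kcal/day.
TEE = BMR × activity factor = 1072.2812 × 1.425 = 1528.0006 kcal/day.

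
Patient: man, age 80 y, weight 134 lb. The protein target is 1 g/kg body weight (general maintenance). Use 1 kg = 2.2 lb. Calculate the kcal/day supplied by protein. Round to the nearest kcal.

244 kcal/day

Weight in kg = 134 ÷ 2.2 = 60.9091 kg.
Protein = 1 g/kg × 60.9091 kg = 60.9091 g/day.
Protein energy = 60.9091 g × 4 kcal/g = 243.6364 kcal/day.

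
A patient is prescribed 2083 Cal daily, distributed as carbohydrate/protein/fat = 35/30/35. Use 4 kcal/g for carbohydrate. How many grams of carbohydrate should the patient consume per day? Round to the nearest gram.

Carbohydrate energy = 35% × 2083 = 729.05 kcal.
At 4 kcal/g: 729.05 ÷ 4 = 182.2625 g.

182 g/day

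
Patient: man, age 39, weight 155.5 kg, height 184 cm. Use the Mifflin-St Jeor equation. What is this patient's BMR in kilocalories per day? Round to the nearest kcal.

Mifflin-St Jeor (male): BMR = 10(155.5) + 6.25(184) − 5(39) + 5 = 1555 + 1150 − 195 + 5 = 2515 kcal/day.

2515 kilocalories per day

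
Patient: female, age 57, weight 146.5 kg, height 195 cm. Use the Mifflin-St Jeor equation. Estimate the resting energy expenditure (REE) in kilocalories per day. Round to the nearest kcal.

Mifflin-St Jeor (female): BMR = 10(146.5) + 6.25(195) − 5(57) − 161 = 1465 + 1218.75 − 285 − 161 = 2237.75 kcal/day.

2238 kilocalories per day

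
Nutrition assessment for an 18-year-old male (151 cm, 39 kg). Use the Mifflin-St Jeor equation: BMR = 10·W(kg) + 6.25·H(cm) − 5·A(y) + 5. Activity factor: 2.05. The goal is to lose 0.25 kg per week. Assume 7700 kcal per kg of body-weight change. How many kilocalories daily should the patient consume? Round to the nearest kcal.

2285 kilocalories daily

Mifflin-St Jeor (male): BMR = 10(39) + 6.25(151) − 5(18) + 5 = 390 + 943.75 − 90 + 5 = 1248.75 kcal/day.
TEE = 1248.75 × 2.05 = 2559.9375 kcal/day.
Required daily deficit = 0.25 × 7700 ÷ 7 = 275 kcal/day.
Target intake = 2559.9375 − 275 = 2284.9375 kcal/day.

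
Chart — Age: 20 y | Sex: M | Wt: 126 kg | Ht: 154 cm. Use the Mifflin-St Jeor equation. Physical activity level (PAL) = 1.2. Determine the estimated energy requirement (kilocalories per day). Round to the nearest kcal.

Mifflin-St Jeor (male): BMR = 10(126) + 6.25(154) − 5(20) + 5 = 1260 + 962.5 − 100 + 5 = 2127.5 kcal/day.
TEE = BMR × activity factor = 2127.5 × 1.2 = 2553 kcal/day.

2553 kilocalories per day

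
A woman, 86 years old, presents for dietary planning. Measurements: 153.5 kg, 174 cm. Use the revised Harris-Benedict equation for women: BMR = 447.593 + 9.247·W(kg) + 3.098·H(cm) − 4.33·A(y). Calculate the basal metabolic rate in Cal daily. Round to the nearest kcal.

Harris-Benedict: BMR = 447.593 + 9.247(153.5) + 3.098(174) − 4.33(86) = 2033.6795 kcal/day.

2034 Cal daily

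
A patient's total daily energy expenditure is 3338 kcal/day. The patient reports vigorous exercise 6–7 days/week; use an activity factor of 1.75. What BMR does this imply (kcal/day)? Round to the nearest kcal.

BMR = TEE ÷ activity factor = 3338 ÷ 1.75 = 1907.4286 kcal/day.

1907 kcal/day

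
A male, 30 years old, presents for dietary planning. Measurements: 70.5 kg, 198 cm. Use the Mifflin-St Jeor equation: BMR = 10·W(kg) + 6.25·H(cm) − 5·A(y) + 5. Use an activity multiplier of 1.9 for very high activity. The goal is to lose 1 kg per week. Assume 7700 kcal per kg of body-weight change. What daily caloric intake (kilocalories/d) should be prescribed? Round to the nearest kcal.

Mifflin-St Jeor (male): BMR = 10(70.5) + 6.25(198) − 5(30) + 5 = 705 + 1237.5 − 150 + 5 = 1797.5 kcal/day.
TEE = 1797.5 × 1.9 = 3415.25 kcal/day.
Required daily deficit = 1 × 7700 ÷ 7 = 1100 kcal/day.
Target intake = 3415.25 − 1100 = 2315.25 kcal/day.

2315 kilocalories/d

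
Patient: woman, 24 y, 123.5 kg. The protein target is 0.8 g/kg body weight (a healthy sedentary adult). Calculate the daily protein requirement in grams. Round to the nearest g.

99 g/day

Protein = 0.8 g/kg × 123.5 kg = 98.8 g/day.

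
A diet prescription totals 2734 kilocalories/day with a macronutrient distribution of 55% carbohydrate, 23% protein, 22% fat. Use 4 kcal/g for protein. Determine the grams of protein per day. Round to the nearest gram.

Protein energy = 23% × 2734 = 628.82 kcal.
At 4 kcal/g: 628.82 ÷ 4 = 157.205 g.

157 g/day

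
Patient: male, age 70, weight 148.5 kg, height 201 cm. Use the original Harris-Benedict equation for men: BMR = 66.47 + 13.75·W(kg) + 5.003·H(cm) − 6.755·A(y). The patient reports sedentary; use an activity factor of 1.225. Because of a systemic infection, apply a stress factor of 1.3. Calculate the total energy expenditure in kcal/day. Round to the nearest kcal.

Harris-Benedict: BMR = 66.47 + 13.75(148.5) + 5.003(201) − 6.755(70) = 2641.098 kcal/day.
TEE = BMR × activity factor = 2641.098 × 1.225 = 3235.3451 kcal/day.
Apply stress factor: 3235.3451 × 1.3 = 4205.9486 kcal/day.

4206 kcal/day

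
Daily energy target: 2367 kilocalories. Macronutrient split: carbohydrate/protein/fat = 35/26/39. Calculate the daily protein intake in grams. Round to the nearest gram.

Protein energy = 26% × 2367 = 615.42 kcal.
At 4 kcal/g: 615.42 ÷ 4 = 153.855 g.

154 g/day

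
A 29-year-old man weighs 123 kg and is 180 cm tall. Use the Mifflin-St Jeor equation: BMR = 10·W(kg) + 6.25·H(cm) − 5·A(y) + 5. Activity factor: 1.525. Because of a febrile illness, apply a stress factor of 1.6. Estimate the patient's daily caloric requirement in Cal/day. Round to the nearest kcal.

Mifflin-St Jeor (male): BMR = 10(123) + 6.25(180) − 5(29) + 5 = 1230 + 1125 − 145 + 5 = 2215 kcal/day.
TEE = BMR × activity factor = 2215 × 1.525 = 3377.875 kcal/day.
Apply stress factor: 3377.875 × 1.6 = 5404.6 kcal/day.

5405 Cal/day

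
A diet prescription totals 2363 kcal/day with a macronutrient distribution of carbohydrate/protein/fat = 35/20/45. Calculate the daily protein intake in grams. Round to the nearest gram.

118 g/day

Protein energy = 20% × 2363 = 472.6 kcal.
At 4 kcal/g: 472.6 ÷ 4 = 118.15 g.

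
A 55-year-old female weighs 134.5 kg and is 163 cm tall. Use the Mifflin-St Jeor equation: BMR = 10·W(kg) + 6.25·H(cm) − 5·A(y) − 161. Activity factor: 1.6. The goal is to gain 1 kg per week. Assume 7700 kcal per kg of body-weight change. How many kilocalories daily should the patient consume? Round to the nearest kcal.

4184 kilocalories daily

Mifflin-St Jeor (female): BMR = 10(134.5) + 6.25(163) − 5(55) − 161 = 1345 + 1018.75 − 275 − 161 = 1927.75 kcal/day.
TEE = 1927.75 × 1.6 = 3084.4 kcal/day.
Required daily surplus = 1 × 7700 ÷ 7 = 1100 kcal/day.
Target intake = 3084.4 + 1100 = 4184.4 kcal/day.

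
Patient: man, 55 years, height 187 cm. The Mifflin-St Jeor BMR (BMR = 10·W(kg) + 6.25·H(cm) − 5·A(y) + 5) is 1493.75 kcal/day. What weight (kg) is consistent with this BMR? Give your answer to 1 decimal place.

1493.75 = 10·W + 6.25(187) − 5(55) + 5
10·W = 1493.75 − 898.75 = 595, so W = 59.5 kg.

59.5 kg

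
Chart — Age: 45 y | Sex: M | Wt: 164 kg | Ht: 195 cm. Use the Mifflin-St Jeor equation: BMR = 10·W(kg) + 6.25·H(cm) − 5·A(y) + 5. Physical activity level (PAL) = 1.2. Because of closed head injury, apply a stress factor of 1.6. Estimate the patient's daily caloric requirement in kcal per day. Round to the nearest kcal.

Mifflin-St Jeor (male): BMR = 10(164) + 6.25(195) − 5(45) + 5 = 1640 + 1218.75 − 225 + 5 = 2638.75 kcal/day.
TEE = BMR × activity factor = 2638.75 × 1.2 = 3166.5 kcal/day.
Apply stress factor: 3166.5 × 1.6 = 5066.4 kcal/day.

5066 kcal per day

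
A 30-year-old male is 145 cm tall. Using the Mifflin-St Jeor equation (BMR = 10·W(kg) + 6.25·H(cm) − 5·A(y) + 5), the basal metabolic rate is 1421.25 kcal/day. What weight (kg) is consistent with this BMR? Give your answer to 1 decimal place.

1421.25 = 10·W + 6.25(145) − 5(30) + 5
10·W = 1421.25 − 761.25 = 660, so W = 66 kg.

66.0 kg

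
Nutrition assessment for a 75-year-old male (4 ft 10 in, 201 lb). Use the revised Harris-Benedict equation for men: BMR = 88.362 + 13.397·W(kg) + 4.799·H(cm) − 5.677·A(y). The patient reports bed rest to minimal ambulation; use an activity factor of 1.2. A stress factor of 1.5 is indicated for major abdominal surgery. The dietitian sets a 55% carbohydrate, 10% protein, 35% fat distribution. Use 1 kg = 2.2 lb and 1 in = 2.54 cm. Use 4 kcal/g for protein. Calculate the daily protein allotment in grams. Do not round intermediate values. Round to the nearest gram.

Convert to metric: weight = 201 ÷ 2.2 = 91.3636 kg; height = (4×12 + 10) × 2.54 = 58 × 2.54 = 147.32 cm.
Harris-Benedict: BMR = 88.362 + 13.397(91.3636) + 4.799(147.32) − 5.677(75) = 1593.5743 kcal/day.
TEE = 1593.5743 × 1.2 = 1912.2892 kcal/day.
With stress factor 1.5: 1912.2892 × 1.5 = 2868.4338 kcal/day.
Protein energy = 10% × 2868.4338 = 286.8434 kcal.
Protein = 286.8434 ÷ 4 kcal/g = 71.7108 g.

72 g/day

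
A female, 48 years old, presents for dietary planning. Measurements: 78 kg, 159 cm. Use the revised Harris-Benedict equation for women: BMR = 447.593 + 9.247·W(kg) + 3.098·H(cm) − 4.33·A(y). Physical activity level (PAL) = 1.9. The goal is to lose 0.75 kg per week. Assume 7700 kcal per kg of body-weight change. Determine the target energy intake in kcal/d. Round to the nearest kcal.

Harris-Benedict: BMR = 447.593 + 9.247(78) + 3.098(159) − 4.33(48) = 1453.601 kcal/day.
TEE = 1453.601 × 1.9 = 2761.8419 kcal/day.
Required daily deficit = 0.75 × 7700 ÷ 7 = 825 kcal/day.
Target intake = 2761.8419 − 825 = 1936.8419 kcal/day.

1937 kcal/d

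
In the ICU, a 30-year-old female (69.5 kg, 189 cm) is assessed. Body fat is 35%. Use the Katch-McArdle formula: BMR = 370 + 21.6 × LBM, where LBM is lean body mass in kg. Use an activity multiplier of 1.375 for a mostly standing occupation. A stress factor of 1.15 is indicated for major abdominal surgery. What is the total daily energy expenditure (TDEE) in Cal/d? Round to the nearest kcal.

2128 Cal/d

LBM = 69.5 × (1 − 0.35) = 45.175 kg. Katch-McArdle: BMR = 370 + 21.6 × 45.175 = 1345.78 kcal/day.
TEE = BMR × activity factor = 1345.78 × 1.375 = 1850.4475 kcal/day.
Apply stress factor: 1850.4475 × 1.15 = 2128.0146 kcal/day.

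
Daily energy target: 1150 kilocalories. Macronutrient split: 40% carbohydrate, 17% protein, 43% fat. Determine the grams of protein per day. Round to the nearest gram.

Protein energy = 17% × 1150 = 195.5 kcal.
At 4 kcal/g: 195.5 ÷ 4 = 48.875 g.

49 g/day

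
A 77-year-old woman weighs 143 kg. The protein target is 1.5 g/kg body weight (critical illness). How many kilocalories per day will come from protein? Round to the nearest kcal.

858 kcal/day

Protein = 1.5 g/kg × 143 kg = 214.5 g/day.
Protein energy = 214.5 g × 4 kcal/g = 858 kcal/day.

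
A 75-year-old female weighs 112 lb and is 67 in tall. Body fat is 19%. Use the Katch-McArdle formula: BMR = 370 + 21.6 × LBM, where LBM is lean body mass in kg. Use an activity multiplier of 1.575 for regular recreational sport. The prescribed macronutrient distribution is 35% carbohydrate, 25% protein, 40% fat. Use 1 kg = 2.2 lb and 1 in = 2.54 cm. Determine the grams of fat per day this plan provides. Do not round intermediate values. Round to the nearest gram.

88 g/day

Convert to metric: weight = 112 ÷ 2.2 = 50.9091 kg; height = 67 × 2.54 = 170.18 cm.
LBM = 50.9091 × (1 − 0.19) = 41.2364 kg. Katch-McArdle: BMR = 370 + 21.6 × 41.2364 = 1260.7055 kcal/day.
TEE = 1260.7055 × 1.575 = 1985.6111 kcal/day.
Fat energy = 40% × 1985.6111 = 794.2444 kcal.
Fat = 794.2444 ÷ 9 kcal/g = 88.2494 g.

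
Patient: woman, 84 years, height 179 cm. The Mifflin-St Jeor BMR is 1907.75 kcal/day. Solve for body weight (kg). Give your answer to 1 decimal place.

137.0 kg

1907.75 = 10·W + 6.25(179) − 5(84) − 161
10·W = 1907.75 − 537.75 = 1370, so W = 137 kg.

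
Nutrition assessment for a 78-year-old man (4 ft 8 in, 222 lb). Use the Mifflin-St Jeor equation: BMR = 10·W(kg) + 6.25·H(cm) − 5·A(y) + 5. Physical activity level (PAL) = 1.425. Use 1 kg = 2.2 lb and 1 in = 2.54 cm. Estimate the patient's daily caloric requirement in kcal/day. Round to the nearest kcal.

Convert to metric: weight = 222 ÷ 2.2 = 100.9091 kg; height = (4×12 + 8) × 2.54 = 56 × 2.54 = 142.24 cm.
Mifflin-St Jeor (male): BMR = 10(100.9091) + 6.25(142.24) − 5(78) + 5 = 1009.0909 + 889 − 390 + 5 = 1513.0909 kcal/day.
TEE = BMR × activity factor = 1513.0909 × 1.425 = 2156.1545 kcal/day.

2156 kcal/day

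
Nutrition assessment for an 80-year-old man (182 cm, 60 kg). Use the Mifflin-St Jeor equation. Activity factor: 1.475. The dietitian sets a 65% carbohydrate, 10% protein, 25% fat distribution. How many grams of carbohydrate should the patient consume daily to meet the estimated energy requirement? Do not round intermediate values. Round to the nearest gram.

322 g/day

Mifflin-St Jeor (male): BMR = 10(60) + 6.25(182) − 5(80) + 5 = 600 + 1137.5 − 400 + 5 = 1342.5 kcal/day.
TEE = 1342.5 × 1.475 = 1980.1875 kcal/day.
Carbohydrate energy = 65% × 1980.1875 = 1287.1219 kcal.
Carbohydrate = 1287.1219 ÷ 4 kcal/g = 321.7805 g.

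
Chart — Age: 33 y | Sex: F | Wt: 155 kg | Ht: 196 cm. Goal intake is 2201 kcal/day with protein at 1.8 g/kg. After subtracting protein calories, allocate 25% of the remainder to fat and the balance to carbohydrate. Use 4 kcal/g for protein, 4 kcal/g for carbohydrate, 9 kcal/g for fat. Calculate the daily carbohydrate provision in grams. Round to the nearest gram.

Protein = 1.8 × 155 = 279 g → 279 × 4 = 1116 kcal.
Non-protein calories = 2201 − 1116 = 1085 kcal.
Fat: 25% × 1085 = 271.25 kcal; carbohydrate: 813.75 kcal.
Carbohydrate: 813.75 kcal ÷ 4 kcal/g = 203.4375 g.

203 g/day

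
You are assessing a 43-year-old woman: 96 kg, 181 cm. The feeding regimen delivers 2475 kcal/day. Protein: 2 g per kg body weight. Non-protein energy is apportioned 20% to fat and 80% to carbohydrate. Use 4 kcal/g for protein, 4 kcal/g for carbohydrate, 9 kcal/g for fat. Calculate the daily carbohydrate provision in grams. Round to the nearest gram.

Protein = 2 × 96 = 192 g → 192 × 4 = 768 kcal.
Non-protein calories = 2475 − 768 = 1707 kcal.
Fat: 20% × 1707 = 341.4 kcal; carbohydrate: 1365.6 kcal.
Carbohydrate: 1365.6 kcal ÷ 4 kcal/g = 341.4 g.

341 g/day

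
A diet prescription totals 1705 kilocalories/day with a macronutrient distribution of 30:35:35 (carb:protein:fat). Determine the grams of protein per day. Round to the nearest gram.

Protein energy = 35% × 1705 = 596.75 kcal.
At 4 kcal/g: 596.75 ÷ 4 = 149.1875 g.

149 g/day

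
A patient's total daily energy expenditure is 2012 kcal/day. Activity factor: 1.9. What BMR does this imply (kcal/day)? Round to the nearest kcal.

1059 kcal/day

BMR = TEE ÷ activity factor = 2012 ÷ 1.9 = 1058.9474 kcal/day.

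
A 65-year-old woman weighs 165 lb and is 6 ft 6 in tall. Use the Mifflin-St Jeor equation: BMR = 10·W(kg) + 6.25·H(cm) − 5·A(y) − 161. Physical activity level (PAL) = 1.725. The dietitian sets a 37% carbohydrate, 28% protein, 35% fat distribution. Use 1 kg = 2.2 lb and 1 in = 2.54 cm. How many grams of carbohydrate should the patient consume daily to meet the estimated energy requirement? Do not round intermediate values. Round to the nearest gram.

240 g/day

Convert to metric: weight = 165 ÷ 2.2 = 75 kg; height = (6×12 + 6) × 2.54 = 78 × 2.54 = 198.12 cm.
Mifflin-St Jeor (female): BMR = 10(75) + 6.25(198.12) − 5(65) − 161 = 750 + 1238.25 − 325 − 161 = 1502.25 kcal/day.
TEE = 1502.25 × 1.725 = 2591.3813 kcal/day.
Carbohydrate energy = 37% × 2591.3813 = 958.8111 kcal.
Carbohydrate = 958.8111 ÷ 4 kcal/g = 239.7028 g.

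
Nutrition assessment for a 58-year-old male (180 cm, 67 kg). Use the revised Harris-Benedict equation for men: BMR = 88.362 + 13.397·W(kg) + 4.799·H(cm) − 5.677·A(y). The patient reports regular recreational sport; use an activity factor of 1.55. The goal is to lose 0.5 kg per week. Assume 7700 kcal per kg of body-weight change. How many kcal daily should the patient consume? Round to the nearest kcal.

1807 kcal daily

Harris-Benedict: BMR = 88.362 + 13.397(67) + 4.799(180) − 5.677(58) = 1520.515 kcal/day.
TEE = 1520.515 × 1.55 = 2356.7983 kcal/day.
Required daily deficit = 0.5 × 7700 ÷ 7 = 550 kcal/day.
Target intake = 2356.7983 − 550 = 1806.7983 kcal/day.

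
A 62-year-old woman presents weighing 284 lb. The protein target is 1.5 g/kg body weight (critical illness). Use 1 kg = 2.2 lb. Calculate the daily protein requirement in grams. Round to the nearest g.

194 g/day

Weight in kg = 284 ÷ 2.2 = 129.0909 kg.
Protein = 1.5 g/kg × 129.0909 kg = 193.6364 g/day.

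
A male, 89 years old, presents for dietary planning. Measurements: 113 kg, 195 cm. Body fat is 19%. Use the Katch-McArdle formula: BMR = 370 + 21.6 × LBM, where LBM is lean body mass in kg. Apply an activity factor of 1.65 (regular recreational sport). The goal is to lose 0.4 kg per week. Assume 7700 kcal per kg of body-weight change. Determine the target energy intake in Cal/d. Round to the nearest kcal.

LBM = 113 × (1 − 0.19) = 91.53 kg. Katch-McArdle: BMR = 370 + 21.6 × 91.53 = 2347.048 kcal/day.
TEE = 2347.048 × 1.65 = 3872.6292 kcal/day.
Required daily deficit = 0.4 × 7700 ÷ 7 = 440 kcal/day.
Target intake = 3872.6292 − 440 = 3432.6292 kcal/day.

3433 Cal/d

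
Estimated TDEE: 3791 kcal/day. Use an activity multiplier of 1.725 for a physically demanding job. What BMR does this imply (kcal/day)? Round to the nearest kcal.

2198 kcal/day

BMR = TEE ÷ activity factor = 3791 ÷ 1.725 = 2197.6812 kcal/day.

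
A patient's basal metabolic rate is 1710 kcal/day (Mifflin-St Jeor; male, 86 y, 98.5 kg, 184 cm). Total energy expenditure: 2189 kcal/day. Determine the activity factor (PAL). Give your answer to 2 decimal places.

Activity factor = TEE ÷ BMR = 2189 ÷ 1710 = 1.28.

1.28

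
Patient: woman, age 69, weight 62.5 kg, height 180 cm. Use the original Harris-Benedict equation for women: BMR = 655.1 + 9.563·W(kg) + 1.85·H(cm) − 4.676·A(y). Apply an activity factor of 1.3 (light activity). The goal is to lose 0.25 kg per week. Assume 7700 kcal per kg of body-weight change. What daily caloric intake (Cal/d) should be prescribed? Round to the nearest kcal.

1367 Cal/d

Harris-Benedict: BMR = 655.1 + 9.563(62.5) + 1.85(180) − 4.676(69) = 1263.1435 kcal/day.
TEE = 1263.1435 × 1.3 = 1642.0866 kcal/day.
Required daily deficit = 0.25 × 7700 ÷ 7 = 275 kcal/day.
Target intake = 1642.0866 − 275 = 1367.0866 kcal/day.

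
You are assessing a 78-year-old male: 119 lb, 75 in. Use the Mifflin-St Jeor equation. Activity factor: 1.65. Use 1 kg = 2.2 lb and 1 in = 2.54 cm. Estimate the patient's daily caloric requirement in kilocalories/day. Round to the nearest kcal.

Convert to metric: weight = 119 ÷ 2.2 = 54.0909 kg; height = 75 × 2.54 = 190.5 cm.
Mifflin-St Jeor (male): BMR = 10(54.0909) + 6.25(190.5) − 5(78) + 5 = 540.9091 + 1190.625 − 390 + 5 = 1346.5341 kcal/day.
TEE = BMR × activity factor = 1346.5341 × 1.65 = 2221.7813 kcal/day.

2222 kilocalories/day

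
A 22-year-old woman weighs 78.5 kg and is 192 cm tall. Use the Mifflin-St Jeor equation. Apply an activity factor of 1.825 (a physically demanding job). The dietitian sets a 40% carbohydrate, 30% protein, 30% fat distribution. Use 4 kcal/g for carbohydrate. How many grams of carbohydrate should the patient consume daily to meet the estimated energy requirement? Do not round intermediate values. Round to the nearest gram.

Mifflin-St Jeor (female): BMR = 10(78.5) + 6.25(192) − 5(22) − 161 = 785 + 1200 − 110 − 161 = 1714 kcal/day.
TEE = 1714 × 1.825 = 3128.05 kcal/day.
Carbohydrate energy = 40% × 3128.05 = 1251.22 kcal.
Carbohydrate = 1251.22 ÷ 4 kcal/g = 312.805 g.

313 g/day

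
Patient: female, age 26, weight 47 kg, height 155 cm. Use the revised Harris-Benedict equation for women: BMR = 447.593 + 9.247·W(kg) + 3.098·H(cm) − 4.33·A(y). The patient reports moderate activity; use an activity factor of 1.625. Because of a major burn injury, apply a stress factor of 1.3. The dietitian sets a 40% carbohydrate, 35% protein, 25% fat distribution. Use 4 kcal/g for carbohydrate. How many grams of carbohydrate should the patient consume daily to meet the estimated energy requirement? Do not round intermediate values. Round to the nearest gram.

Harris-Benedict: BMR = 447.593 + 9.247(47) + 3.098(155) − 4.33(26) = 1249.812 kcal/day.
TEE = 1249.812 × 1.625 = 2030.9445 kcal/day.
With stress factor 1.3: 2030.9445 × 1.3 = 2640.2279 kcal/day.
Carbohydrate energy = 40% × 2640.2279 = 1056.0911 kcal.
Carbohydrate = 1056.0911 ÷ 4 kcal/g = 264.0228 g.

264 g/day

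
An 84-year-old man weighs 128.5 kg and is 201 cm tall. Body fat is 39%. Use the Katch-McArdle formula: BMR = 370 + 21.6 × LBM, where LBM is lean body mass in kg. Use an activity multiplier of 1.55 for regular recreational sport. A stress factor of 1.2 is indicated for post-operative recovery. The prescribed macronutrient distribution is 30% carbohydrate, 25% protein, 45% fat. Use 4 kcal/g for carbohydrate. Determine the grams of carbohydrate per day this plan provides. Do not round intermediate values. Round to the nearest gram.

288 g/day

LBM = 128.5 × (1 − 0.39) = 78.385 kg. Katch-McArdle: BMR = 370 + 21.6 × 78.385 = 2063.116 kcal/day.
TEE = 2063.116 × 1.55 = 3197.8298 kcal/day.
With stress factor 1.2: 3197.8298 × 1.2 = 3837.3958 kcal/day.
Carbohydrate energy = 30% × 3837.3958 = 1151.2187 kcal.
Carbohydrate = 1151.2187 ÷ 4 kcal/g = 287.8047 g.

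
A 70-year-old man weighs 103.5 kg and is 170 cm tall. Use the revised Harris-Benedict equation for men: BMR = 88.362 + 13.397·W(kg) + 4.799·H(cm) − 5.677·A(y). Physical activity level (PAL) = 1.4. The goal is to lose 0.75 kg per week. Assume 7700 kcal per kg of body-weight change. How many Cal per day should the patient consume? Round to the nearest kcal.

1826 Cal per day

Harris-Benedict: BMR = 88.362 + 13.397(103.5) + 4.799(170) − 5.677(70) = 1893.3915 kcal/day.
TEE = 1893.3915 × 1.4 = 2650.7481 kcal/day.
Required daily deficit = 0.75 × 7700 ÷ 7 = 825 kcal/day.
Target intake = 2650.7481 − 825 = 1825.7481 kcal/day.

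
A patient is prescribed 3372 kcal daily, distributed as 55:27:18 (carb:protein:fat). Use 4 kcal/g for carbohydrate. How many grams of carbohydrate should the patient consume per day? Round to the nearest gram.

Carbohydrate energy = 55% × 3372 = 1854.6 kcal.
At 4 kcal/g: 1854.6 ÷ 4 = 463.65 g.

464 g/day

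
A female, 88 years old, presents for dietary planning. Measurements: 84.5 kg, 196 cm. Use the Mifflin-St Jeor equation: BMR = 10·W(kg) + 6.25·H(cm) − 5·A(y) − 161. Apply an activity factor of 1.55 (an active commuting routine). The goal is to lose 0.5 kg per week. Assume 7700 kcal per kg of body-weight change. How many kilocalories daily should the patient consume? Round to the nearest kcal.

Mifflin-St Jeor (female): BMR = 10(84.5) + 6.25(196) − 5(88) − 161 = 845 + 1225 − 440 − 161 = 1469 kcal/day.
TEE = 1469 × 1.55 = 2276.95 kcal/day.
Required daily deficit = 0.5 × 7700 ÷ 7 = 550 kcal/day.
Target intake = 2276.95 − 550 = 1726.95 kcal/day.

1727 kilocalories daily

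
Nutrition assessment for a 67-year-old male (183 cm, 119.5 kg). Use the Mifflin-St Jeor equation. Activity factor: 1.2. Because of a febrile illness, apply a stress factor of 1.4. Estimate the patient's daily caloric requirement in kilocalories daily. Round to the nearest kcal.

3375 kilocalories daily

Mifflin-St Jeor (male): BMR = 10(119.5) + 6.25(183) − 5(67) + 5 = 1195 + 1143.75 − 335 + 5 = 2008.75 kcal/day.
TEE = BMR × activity factor = 2008.75 × 1.2 = 2410.5 kcal/day.
Apply stress factor: 2410.5 × 1.4 = 3374.7 kcal/day.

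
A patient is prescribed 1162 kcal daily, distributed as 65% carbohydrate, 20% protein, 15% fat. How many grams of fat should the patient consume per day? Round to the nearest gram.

Fat energy = 15% × 1162 = 174.3 kcal.
At 9 kcal/g: 174.3 ÷ 9 = 19.3667 g.

19 g/day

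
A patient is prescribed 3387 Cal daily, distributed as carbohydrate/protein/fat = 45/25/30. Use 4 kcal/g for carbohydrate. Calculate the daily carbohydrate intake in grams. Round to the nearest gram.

Carbohydrate energy = 45% × 3387 = 1524.15 kcal.
At 4 kcal/g: 1524.15 ÷ 4 = 381.0375 g.

381 g/day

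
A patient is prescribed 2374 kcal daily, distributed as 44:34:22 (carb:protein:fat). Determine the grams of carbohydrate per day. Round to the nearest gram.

Carbohydrate energy = 44% × 2374 = 1044.56 kcal.
At 4 kcal/g: 1044.56 ÷ 4 = 261.14 g.

261 g/day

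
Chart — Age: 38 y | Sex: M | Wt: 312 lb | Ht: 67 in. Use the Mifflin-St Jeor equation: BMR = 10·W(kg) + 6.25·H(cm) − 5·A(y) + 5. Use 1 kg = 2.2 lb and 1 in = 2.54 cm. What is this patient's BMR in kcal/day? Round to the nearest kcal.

Convert to metric: weight = 312 ÷ 2.2 = 141.8182 kg; height = 67 × 2.54 = 170.18 cm.
Mifflin-St Jeor (male): BMR = 10(141.8182) + 6.25(170.18) − 5(38) + 5 = 1418.1818 + 1063.625 − 190 + 5 = 2296.8068 kcal/day.

2297 kcal/day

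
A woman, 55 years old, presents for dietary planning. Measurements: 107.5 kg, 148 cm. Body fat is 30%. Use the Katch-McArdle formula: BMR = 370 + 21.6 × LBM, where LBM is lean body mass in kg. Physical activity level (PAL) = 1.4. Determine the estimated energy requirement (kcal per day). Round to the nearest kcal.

2794 kcal per day

LBM = 107.5 × (1 − 0.3) = 75.25 kg. Katch-McArdle: BMR = 370 + 21.6 × 75.25 = 1995.4 kcal/day.
TEE = BMR × activity factor = 1995.4 × 1.4 = 2793.56 kcal/day.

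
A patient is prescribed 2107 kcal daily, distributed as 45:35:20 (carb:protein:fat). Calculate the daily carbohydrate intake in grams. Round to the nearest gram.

Carbohydrate energy = 45% × 2107 = 948.15 kcal.
At 4 kcal/g: 948.15 ÷ 4 = 237.0375 g.

237 g/day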